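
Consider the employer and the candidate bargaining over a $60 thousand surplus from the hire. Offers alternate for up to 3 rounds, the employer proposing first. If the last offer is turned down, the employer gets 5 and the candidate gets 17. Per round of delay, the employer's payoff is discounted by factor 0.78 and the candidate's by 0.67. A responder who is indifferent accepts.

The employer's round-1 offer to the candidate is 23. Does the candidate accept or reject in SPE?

Round 3 (the employer proposes): the candidate gets 17 if talks fail, so the employer offers 17 and keeps 43.
Round 2 (the candidate proposes): the employer can get 43 next round, worth 0.78 × 43 = 33.54 now, so the candidate offers 33.54, keeping 26.46.
So by rejecting in round 1, the candidate gets 26.46 next round, worth 0.67 × 26.46 = 17.7282 now.
Offer 23 ≥ 17.7282, so the candidate accepts.

Accept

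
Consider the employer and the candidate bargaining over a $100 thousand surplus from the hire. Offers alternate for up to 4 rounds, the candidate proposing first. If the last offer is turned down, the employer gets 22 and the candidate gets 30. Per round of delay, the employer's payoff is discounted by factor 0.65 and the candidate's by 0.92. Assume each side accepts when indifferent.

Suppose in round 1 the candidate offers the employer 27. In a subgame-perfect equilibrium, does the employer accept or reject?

Reject

Round 4 (the employer proposes): the candidate gets 30 if talks fail, so the employer offers 30 and keeps 70.
Round 3 (the candidate proposes): the employer can get 70 next round, worth 0.65 × 70 = 45.5 now. The candidate offers 45.5 and keeps 100 − 45.5 = 54.5.
Round 2 (the employer proposes): the candidate can get 54.5 next round, worth 0.92 × 54.5 = 50.14 now, so the employer offers 50.14, keeping 49.86.
So by rejecting in round 1, the employer gets 49.86 next round, worth 0.65 × 49.86 = 32.409 now.
Offer 27 < 32.409, so the employer rejects.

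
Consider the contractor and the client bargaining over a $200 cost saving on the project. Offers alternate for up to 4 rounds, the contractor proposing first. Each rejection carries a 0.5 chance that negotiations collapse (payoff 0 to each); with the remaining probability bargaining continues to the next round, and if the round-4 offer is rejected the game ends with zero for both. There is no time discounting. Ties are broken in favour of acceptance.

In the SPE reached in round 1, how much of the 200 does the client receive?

75

By backward induction:
Round 4 (the client proposes): rejection yields 0 for the contractor; the client offers 0 and keeps 200.
Round 3 (the contractor proposes): rejecting gives the client an expected 0.5 × 200 = 100, so the contractor offers 100, keeping 100.
Round 2 (the client proposes): rejecting gives the contractor an expected 0.5 × 100 = 50, so the client offers 50, keeping 150.
Round 1 (the contractor proposes): rejecting gives the client an expected 0.5 × 150 = 75, so the contractor offers 75, keeping 125.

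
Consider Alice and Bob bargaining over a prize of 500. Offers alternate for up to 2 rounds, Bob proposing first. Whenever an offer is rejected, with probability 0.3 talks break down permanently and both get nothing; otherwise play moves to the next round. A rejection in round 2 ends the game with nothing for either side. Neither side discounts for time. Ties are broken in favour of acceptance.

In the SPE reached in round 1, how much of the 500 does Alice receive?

By backward induction:
Round 2 (Alice proposes): rejection yields 0 for Bob; Alice offers 0 and keeps 500.
Round 1 (Bob proposes): rejecting gives Alice an expected 0.7 × 500 = 350. Bob offers 350 and keeps 500 − 350 = 150.

350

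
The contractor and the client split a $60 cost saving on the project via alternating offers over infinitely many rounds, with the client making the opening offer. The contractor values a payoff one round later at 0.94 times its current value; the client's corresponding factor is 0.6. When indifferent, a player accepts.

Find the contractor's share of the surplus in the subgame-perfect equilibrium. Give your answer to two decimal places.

51.74

In a stationary SPE each proposer offers the other exactly their discounted continuation value.
If the client keeps x when proposing and the contractor keeps y when proposing, then x = 60 − 0.94y and y = 60 − 0.6x.
Solving: x = 60(1 − 0.94) / (1 − 0.6·0.94) = 3.6 / 0.436 ≈ 8.2569.
The contractor gets 60 − 8.2569 ≈ 51.7431.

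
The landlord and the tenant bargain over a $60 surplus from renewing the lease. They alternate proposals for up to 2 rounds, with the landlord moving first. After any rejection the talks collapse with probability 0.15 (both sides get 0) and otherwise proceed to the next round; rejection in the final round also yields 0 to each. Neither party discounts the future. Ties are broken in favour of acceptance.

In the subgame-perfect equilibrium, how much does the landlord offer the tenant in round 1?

51

By backward induction:
Round 2 (the tenant proposes): the landlord will accept anything ≥ 0, so the tenant offers 0 and keeps 60.
Round 1 (the landlord proposes): rejecting gives the tenant an expected 0.85 × 60 = 51. The landlord offers 51 and keeps 60 − 51 = 9.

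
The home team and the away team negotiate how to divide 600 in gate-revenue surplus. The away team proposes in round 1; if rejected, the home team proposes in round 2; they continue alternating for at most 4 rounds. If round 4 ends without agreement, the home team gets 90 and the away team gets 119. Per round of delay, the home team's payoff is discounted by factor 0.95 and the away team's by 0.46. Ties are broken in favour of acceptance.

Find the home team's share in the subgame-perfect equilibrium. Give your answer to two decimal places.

Round 4 (the home team proposes): the away team gets 119 if talks fail, so the home team offers 119 and keeps 481.
Round 3 (the away team proposes): the home team can get 481 next round, worth 0.95 × 481 = 456.95 now; the away team offers that and keeps 143.05.
Round 2 (the home team proposes): the away team can get 143.05 next round, worth 0.46 × 143.05 = 65.803 now; the home team offers that and keeps 534.197.
Round 1 (the away team proposes): the home team can get 534.197 next round, worth 0.95 × 534.197 = 507.48715 now, so the away team offers 507.48715, keeping 92.51285.

507.49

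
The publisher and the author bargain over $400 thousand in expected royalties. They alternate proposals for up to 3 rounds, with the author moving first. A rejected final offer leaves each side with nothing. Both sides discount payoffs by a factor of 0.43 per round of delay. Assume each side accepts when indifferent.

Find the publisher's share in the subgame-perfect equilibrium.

Work backward from the last round.
Round 3 (the author proposes): rejection yields 0 for the publisher; the author offers 0 and keeps 400.
Round 2 (the publisher proposes): the author can get 400 next round, worth 0.43 × 400 = 172 now. The publisher offers 172 and keeps 400 − 172 = 228.
Round 1 (the author proposes): the publisher can get 228 next round, worth 0.43 × 228 = 98.04 now. The author offers 98.04 and keeps 400 − 98.04 = 301.96.

98.04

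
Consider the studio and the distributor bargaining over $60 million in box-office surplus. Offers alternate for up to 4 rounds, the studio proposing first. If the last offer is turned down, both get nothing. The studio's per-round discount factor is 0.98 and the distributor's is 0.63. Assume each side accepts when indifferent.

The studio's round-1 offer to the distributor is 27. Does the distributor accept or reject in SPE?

Round 4 (the distributor proposes): the studio will accept anything ≥ 0, so the distributor offers 0 and keeps 60.
Round 3 (the studio proposes): the distributor can get 60 next round, worth 0.63 × 60 = 37.8 now, so the studio offers 37.8, keeping 22.2.
Round 2 (the distributor proposes): the studio can get 22.2 next round, worth 0.98 × 22.2 = 21.756 now. The distributor offers 21.756 and keeps 60 − 21.756 = 38.244.
So by rejecting in round 1, the distributor gets 38.244 next round, worth 0.63 × 38.244 = 24.09372 now.
Offer 27 ≥ 24.09372, so the distributor accepts.

Accept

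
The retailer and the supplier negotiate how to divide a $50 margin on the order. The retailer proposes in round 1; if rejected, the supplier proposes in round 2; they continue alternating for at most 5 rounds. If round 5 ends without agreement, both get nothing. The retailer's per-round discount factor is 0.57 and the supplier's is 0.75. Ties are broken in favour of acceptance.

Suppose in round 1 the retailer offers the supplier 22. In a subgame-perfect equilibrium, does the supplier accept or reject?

Reject

Work out the supplier's continuation value if the offer is rejected.
Round 5 (the retailer proposes): rejection yields 0 for the supplier; the retailer offers 0 and keeps 50.
Round 4 (the supplier proposes): the retailer can get 50 next round, worth 0.57 × 50 = 28.5 now, so the supplier offers 28.5, keeping 21.5.
Round 3 (the retailer proposes): the supplier can get 21.5 next round, worth 0.75 × 21.5 = 16.125 now. The retailer offers 16.125 and keeps 50 − 16.125 = 33.875.
Round 2 (the supplier proposes): the retailer can get 33.875 next round, worth 0.57 × 33.875 = 19.30875 now, so the supplier offers 19.30875, keeping 30.69125.
So by rejecting in round 1, the supplier gets 30.69125 next round, worth 0.75 × 30.69125 = 23.0184375 now.
Offer 22 < 23.0184375, so the supplier rejects.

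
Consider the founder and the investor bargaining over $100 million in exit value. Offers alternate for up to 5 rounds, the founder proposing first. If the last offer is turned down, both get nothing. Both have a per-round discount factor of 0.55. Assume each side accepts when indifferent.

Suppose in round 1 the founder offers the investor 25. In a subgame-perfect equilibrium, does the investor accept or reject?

Reject

Round 5 (the founder proposes): rejection yields 0 for the investor; the founder offers 0 and keeps 100.
Round 4 (the investor proposes): the founder can get 100 next round, worth 0.55 × 100 = 55 now; the investor offers that and keeps 45.
Round 3 (the founder proposes): the investor can get 45 next round, worth 0.55 × 45 = 24.75 now; the founder offers that and keeps 75.25.
Round 2 (the investor proposes): the founder can get 75.25 next round, worth 0.55 × 75.25 = 41.3875 now; the investor offers that and keeps 58.6125.
So by rejecting in round 1, the investor gets 58.6125 next round, worth 0.55 × 58.6125 = 32.236875 now.
Offer 25 < 32.236875, so the investor rejects.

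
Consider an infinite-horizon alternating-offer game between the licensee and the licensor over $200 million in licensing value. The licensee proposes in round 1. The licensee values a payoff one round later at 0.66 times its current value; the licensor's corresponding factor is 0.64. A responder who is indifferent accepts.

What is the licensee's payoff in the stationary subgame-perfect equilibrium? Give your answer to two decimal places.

In a stationary SPE each proposer offers the other exactly their discounted continuation value.
If the licensee keeps x when proposing and the licensor keeps y when proposing, then x = 200 − 0.64y and y = 200 − 0.66x.
Solving: x = 200(1 − 0.64) / (1 − 0.66·0.64) = 72 / 0.5776 ≈ 124.6537.
The licensor gets 200 − 124.6537 ≈ 75.3463.

124.65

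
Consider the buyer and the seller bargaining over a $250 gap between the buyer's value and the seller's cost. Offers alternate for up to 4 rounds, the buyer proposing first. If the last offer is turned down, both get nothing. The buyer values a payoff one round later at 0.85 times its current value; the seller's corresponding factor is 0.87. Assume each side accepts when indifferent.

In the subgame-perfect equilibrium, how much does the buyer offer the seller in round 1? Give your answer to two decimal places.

193.47

Round 4 (the seller proposes): the buyer will accept anything ≥ 0, so the seller offers 0 and keeps 250.
Round 3 (the buyer proposes): the seller can get 250 next round, worth 0.87 × 250 = 217.5 now. The buyer offers 217.5 and keeps 250 − 217.5 = 32.5.
Round 2 (the seller proposes): the buyer can get 32.5 next round, worth 0.85 × 32.5 = 27.625 now. The seller offers 27.625 and keeps 250 − 27.625 = 222.375.
Round 1 (the buyer proposes): the seller can get 222.375 next round, worth 0.87 × 222.375 = 193.46625 now; the buyer offers that and keeps 56.53375.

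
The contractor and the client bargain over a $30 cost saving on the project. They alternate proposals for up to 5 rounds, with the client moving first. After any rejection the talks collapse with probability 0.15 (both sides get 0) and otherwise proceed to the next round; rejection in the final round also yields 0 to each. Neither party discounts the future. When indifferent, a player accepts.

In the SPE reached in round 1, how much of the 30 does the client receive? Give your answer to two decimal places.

23.41

Round 5 (the client proposes): the contractor will accept anything ≥ 0, so the client offers 0 and keeps 30.
Round 4 (the contractor proposes): rejecting gives the client an expected 0.85 × 30 = 25.5; the contractor offers that and keeps 4.5.
Round 3 (the client proposes): rejecting gives the contractor an expected 0.85 × 4.5 = 3.825, so the client offers 3.825, keeping 26.175.
Round 2 (the contractor proposes): rejecting gives the client an expected 0.85 × 26.175 = 22.24875; the contractor offers that and keeps 7.75125.
Round 1 (the client proposes): rejecting gives the contractor an expected 0.85 × 7.75125 = 6.5885625; the client offers that and keeps 23.4114375.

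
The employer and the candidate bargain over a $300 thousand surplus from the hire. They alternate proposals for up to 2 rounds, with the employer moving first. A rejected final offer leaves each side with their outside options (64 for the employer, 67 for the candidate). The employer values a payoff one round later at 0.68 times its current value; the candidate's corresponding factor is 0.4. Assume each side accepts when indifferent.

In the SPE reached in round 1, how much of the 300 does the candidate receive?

Round 2 (the candidate proposes): the employer gets 64 if talks fail, so the candidate offers 64 and keeps 236.
Round 1 (the employer proposes): the candidate can get 236 next round, worth 0.4 × 236 = 94.4 now, so the employer offers 94.4, keeping 205.6.

94.4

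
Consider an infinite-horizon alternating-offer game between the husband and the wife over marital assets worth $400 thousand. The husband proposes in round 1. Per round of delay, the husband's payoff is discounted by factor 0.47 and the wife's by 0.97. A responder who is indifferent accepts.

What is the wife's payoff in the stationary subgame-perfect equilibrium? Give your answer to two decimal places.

When the husband proposes, the wife accepts any offer worth at least 0.97 times what the wife would get by proposing next round; and vice versa.
This gives x = 400 − 0.97y and y = 400 − 0.47x, where x and y are each side's share when it proposes.
Hence (1 − 0.97·0.47)x = 400(1 − 0.97), i.e. 0.5441·x = 12.
x ≈ 22.0548; the wife's share is 400 − x ≈ 377.9452.

377.95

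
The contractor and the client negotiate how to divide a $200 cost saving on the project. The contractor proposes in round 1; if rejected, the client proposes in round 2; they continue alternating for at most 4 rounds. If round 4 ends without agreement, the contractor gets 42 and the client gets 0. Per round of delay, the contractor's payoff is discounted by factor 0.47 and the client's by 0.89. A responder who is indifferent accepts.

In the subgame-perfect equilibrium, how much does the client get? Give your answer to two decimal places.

Round 4 (the client proposes): the contractor gets 42 if talks fail, so the client offers 42 and keeps 158.
Round 3 (the contractor proposes): the client can get 158 next round, worth 0.89 × 158 = 140.62 now. The contractor offers 140.62 and keeps 200 − 140.62 = 59.38.
Round 2 (the client proposes): the contractor can get 59.38 next round, worth 0.47 × 59.38 = 27.9086 now; the client offers that and keeps 172.0914.
Round 1 (the contractor proposes): the client can get 172.0914 next round, worth 0.89 × 172.0914 = 153.161346 now. The contractor offers 153.161346 and keeps 200 − 153.161346 = 46.838654.

153.16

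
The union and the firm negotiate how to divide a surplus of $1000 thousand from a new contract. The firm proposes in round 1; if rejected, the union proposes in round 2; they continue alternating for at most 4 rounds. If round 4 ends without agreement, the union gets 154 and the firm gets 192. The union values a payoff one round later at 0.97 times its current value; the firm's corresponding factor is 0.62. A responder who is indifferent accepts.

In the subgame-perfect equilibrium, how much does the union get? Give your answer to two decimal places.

839.95

Round 4 (the union proposes): the firm gets 192 if talks fail, so the union offers 192 and keeps 808.
Round 3 (the firm proposes): the union can get 808 next round, worth 0.97 × 808 = 783.76 now, so the firm offers 783.76, keeping 216.24.
Round 2 (the union proposes): the firm can get 216.24 next round, worth 0.62 × 216.24 = 134.0688 now; the union offers that and keeps 865.9312.
Round 1 (the firm proposes): the union can get 865.9312 next round, worth 0.97 × 865.9312 = 839.953264 now, so the firm offers 839.953264, keeping 160.046736.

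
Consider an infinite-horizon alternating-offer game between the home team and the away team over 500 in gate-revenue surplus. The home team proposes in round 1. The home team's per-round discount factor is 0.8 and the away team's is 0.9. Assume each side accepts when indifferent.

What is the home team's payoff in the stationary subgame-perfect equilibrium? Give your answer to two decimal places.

178.57

When the home team proposes, the away team accepts any offer worth at least 0.9 times what the away team would get by proposing next round; and vice versa.
This gives x = 500 − 0.9y and y = 500 − 0.8x, where x and y are each side's share when it proposes.
Hence (1 − 0.9·0.8)x = 500(1 − 0.9), i.e. 0.28·x = 50.
x ≈ 178.5714; the away team's share is 500 − x ≈ 321.4286.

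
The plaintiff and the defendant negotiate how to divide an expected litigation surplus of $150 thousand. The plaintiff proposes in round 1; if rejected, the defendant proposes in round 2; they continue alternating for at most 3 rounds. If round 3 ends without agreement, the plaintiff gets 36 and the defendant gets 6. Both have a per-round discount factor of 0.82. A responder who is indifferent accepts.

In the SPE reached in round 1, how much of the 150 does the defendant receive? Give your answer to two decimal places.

Round 3 (the plaintiff proposes): the defendant gets 6 if talks fail, so the plaintiff offers 6 and keeps 144.
Round 2 (the defendant proposes): the plaintiff can get 144 next round, worth 0.82 × 144 = 118.08 now, so the defendant offers 118.08, keeping 31.92.
Round 1 (the plaintiff proposes): the defendant can get 31.92 next round, worth 0.82 × 31.92 = 26.1744 now. The plaintiff offers 26.1744 and keeps 150 − 26.1744 = 123.8256.

26.17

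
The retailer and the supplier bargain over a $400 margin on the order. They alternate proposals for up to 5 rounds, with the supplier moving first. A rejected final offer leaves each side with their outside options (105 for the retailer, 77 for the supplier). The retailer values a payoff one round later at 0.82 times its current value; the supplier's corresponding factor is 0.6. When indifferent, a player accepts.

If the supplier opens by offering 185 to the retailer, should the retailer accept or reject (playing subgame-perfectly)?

Round 5 (the supplier proposes): the retailer gets 105 if talks fail, so the supplier offers 105 and keeps 295.
Round 4 (the retailer proposes): the supplier can get 295 next round, worth 0.6 × 295 = 177 now, so the retailer offers 177, keeping 223.
Round 3 (the supplier proposes): the retailer can get 223 next round, worth 0.82 × 223 = 182.86 now. The supplier offers 182.86 and keeps 400 − 182.86 = 217.14.
Round 2 (the retailer proposes): the supplier can get 217.14 next round, worth 0.6 × 217.14 = 130.284 now. The retailer offers 130.284 and keeps 400 − 130.284 = 269.716.
So by rejecting in round 1, the retailer gets 269.716 next round, worth 0.82 × 269.716 = 221.16712 now.
Offer 185 < 221.16712, so the retailer rejects.

Reject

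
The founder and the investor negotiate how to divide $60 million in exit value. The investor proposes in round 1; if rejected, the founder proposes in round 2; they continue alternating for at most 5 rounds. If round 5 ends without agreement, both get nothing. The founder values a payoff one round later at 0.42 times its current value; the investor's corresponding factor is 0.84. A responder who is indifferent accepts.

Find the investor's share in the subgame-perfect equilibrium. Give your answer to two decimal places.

Round 5 (the investor proposes): the founder will accept anything ≥ 0, so the investor offers 0 and keeps 60.
Round 4 (the founder proposes): the investor can get 60 next round, worth 0.84 × 60 = 50.4 now, so the founder offers 50.4, keeping 9.6.
Round 3 (the investor proposes): the founder can get 9.6 next round, worth 0.42 × 9.6 = 4.032 now. The investor offers 4.032 and keeps 60 − 4.032 = 55.968.
Round 2 (the founder proposes): the investor can get 55.968 next round, worth 0.84 × 55.968 = 47.01312 now, so the founder offers 47.01312, keeping 12.98688.
Round 1 (the investor proposes): the founder can get 12.98688 next round, worth 0.42 × 12.98688 = 5.4544896 now; the investor offers that and keeps 54.5455104.

54.55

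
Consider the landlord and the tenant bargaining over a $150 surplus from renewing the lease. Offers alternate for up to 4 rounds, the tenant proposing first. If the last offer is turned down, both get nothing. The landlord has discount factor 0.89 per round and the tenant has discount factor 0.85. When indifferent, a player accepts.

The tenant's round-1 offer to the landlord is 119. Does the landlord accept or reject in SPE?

Round 4 (the landlord proposes): the tenant will accept anything ≥ 0, so the landlord offers 0 and keeps 150.
Round 3 (the tenant proposes): the landlord can get 150 next round, worth 0.89 × 150 = 133.5 now; the tenant offers that and keeps 16.5.
Round 2 (the landlord proposes): the tenant can get 16.5 next round, worth 0.85 × 16.5 = 14.025 now; the landlord offers that and keeps 135.975.
So by rejecting in round 1, the landlord gets 135.975 next round, worth 0.89 × 135.975 = 121.01775 now.
Offer 119 < 121.01775, so the landlord rejects.

Reject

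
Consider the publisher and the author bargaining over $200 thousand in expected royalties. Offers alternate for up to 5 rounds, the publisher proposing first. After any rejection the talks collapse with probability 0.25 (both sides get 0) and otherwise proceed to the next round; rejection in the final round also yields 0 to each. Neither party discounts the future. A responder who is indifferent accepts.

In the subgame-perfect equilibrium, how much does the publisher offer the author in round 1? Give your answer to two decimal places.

Round 5 (the publisher proposes): the author will accept anything ≥ 0, so the publisher offers 0 and keeps 200.
Round 4 (the author proposes): rejecting gives the publisher an expected 0.75 × 200 = 150, so the author offers 150, keeping 50.
Round 3 (the publisher proposes): rejecting gives the author an expected 0.75 × 50 = 37.5. The publisher offers 37.5 and keeps 200 − 37.5 = 162.5.
Round 2 (the author proposes): rejecting gives the publisher an expected 0.75 × 162.5 = 121.875, so the author offers 121.875, keeping 78.125.
Round 1 (the publisher proposes): rejecting gives the author an expected 0.75 × 78.125 = 58.59375, so the publisher offers 58.59375, keeping 141.40625.

58.59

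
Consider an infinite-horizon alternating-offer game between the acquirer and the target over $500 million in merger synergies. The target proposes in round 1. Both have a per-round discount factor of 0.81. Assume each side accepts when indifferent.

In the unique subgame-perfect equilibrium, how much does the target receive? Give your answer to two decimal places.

Let x be the target's share when the target proposes and y be the acquirer's share when the acquirer proposes.
The acquirer accepts iff offered ≥ 0.81·y, so x = 500 − 0.81y. Symmetrically y = 500 − 0.81x.
Substituting: x = 500 − 0.81(500 − 0.81x), giving x(1 − 0.81·0.81) = 500(1 − 0.81).
So x = 500 × 0.19 / 0.3439 ≈ 276.2431, and the acquirer receives 500 − x ≈ 223.7569.

276.24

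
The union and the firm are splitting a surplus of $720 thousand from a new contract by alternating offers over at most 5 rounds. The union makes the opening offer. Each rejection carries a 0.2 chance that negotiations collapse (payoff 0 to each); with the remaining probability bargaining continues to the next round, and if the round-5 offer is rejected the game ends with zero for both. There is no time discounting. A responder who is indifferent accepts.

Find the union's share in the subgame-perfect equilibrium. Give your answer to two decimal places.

531.07

Round 5 (the union proposes): the firm will accept anything ≥ 0, so the union offers 0 and keeps 720.
Round 4 (the firm proposes): rejecting gives the union an expected 0.8 × 720 = 576. The firm offers 576 and keeps 720 − 576 = 144.
Round 3 (the union proposes): rejecting gives the firm an expected 0.8 × 144 = 115.2, so the union offers 115.2, keeping 604.8.
Round 2 (the firm proposes): rejecting gives the union an expected 0.8 × 604.8 = 483.84; the firm offers that and keeps 236.16.
Round 1 (the union proposes): rejecting gives the firm an expected 0.8 × 236.16 = 188.928, so the union offers 188.928, keeping 531.072.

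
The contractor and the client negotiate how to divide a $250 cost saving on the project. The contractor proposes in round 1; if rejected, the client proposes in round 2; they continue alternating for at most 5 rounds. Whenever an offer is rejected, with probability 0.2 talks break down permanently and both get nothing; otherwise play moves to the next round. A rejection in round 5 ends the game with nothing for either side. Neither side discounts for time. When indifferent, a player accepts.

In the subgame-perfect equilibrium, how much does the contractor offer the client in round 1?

Round 5 (the contractor proposes): rejection yields 0 for the client; the contractor offers 0 and keeps 250.
Round 4 (the client proposes): rejecting gives the contractor an expected 0.8 × 250 = 200, so the client offers 200, keeping 50.
Round 3 (the contractor proposes): rejecting gives the client an expected 0.8 × 50 = 40; the contractor offers that and keeps 210.
Round 2 (the client proposes): rejecting gives the contractor an expected 0.8 × 210 = 168, so the client offers 168, keeping 82.
Round 1 (the contractor proposes): rejecting gives the client an expected 0.8 × 82 = 65.6, so the contractor offers 65.6, keeping 184.4.

65.6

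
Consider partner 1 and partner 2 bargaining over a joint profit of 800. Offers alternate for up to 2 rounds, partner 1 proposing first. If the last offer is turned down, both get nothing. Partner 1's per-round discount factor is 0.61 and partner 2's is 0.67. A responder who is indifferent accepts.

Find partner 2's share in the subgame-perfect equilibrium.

536

Round 2 (partner 2 proposes): partner 1 will accept anything ≥ 0, so partner 2 offers 0 and keeps 800.
Round 1 (partner 1 proposes): partner 2 can get 800 next round, worth 0.67 × 800 = 536 now, so partner 1 offers 536, keeping 264.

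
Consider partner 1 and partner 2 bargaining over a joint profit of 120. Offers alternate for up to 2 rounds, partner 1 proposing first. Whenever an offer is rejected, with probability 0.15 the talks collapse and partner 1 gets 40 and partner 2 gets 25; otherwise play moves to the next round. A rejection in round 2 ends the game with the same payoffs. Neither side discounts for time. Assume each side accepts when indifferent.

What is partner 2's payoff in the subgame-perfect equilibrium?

71.75

Round 2 (partner 2 proposes): partner 1 gets 40 if talks fail, so partner 2 offers 40 and keeps 80.
Round 1 (partner 1 proposes): rejecting gives partner 2 an expected 0.85 × 80 + 0.15 × 25 = 71.75; partner 1 offers that and keeps 48.25.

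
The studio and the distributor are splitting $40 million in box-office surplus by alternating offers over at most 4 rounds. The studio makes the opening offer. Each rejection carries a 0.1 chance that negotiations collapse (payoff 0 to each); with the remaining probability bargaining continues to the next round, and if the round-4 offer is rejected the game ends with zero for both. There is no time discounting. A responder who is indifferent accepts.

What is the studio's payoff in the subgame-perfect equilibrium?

7.24

Round 4 (the distributor proposes): rejection yields 0 for the studio; the distributor offers 0 and keeps 40.
Round 3 (the studio proposes): rejecting gives the distributor an expected 0.9 × 40 = 36. The studio offers 36 and keeps 40 − 36 = 4.
Round 2 (the distributor proposes): rejecting gives the studio an expected 0.9 × 4 = 3.6. The distributor offers 3.6 and keeps 40 − 3.6 = 36.4.
Round 1 (the studio proposes): rejecting gives the distributor an expected 0.9 × 36.4 = 32.76, so the studio offers 32.76, keeping 7.24.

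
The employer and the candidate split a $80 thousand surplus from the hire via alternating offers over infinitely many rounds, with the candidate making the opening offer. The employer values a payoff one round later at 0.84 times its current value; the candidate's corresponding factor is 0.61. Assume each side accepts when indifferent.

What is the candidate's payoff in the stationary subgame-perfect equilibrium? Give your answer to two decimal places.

In a stationary SPE each proposer offers the other exactly their discounted continuation value.
If the candidate keeps x when proposing and the employer keeps y when proposing, then x = 80 − 0.84y and y = 80 − 0.61x.
Solving: x = 80(1 − 0.84) / (1 − 0.61·0.84) = 12.8 / 0.4876 ≈ 26.2510.
The employer gets 80 − 26.2510 ≈ 53.7490.

26.25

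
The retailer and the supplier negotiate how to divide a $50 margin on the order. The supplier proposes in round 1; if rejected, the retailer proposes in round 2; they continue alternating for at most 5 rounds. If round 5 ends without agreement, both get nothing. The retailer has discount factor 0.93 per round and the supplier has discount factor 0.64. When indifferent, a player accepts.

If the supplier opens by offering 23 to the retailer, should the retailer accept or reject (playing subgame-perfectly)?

Reject

Round 5 (the supplier proposes): the retailer will accept anything ≥ 0, so the supplier offers 0 and keeps 50.
Round 4 (the retailer proposes): the supplier can get 50 next round, worth 0.64 × 50 = 32 now. The retailer offers 32 and keeps 50 − 32 = 18.
Round 3 (the supplier proposes): the retailer can get 18 next round, worth 0.93 × 18 = 16.74 now, so the supplier offers 16.74, keeping 33.26.
Round 2 (the retailer proposes): the supplier can get 33.26 next round, worth 0.64 × 33.26 = 21.2864 now, so the retailer offers 21.2864, keeping 28.7136.
So by rejecting in round 1, the retailer gets 28.7136 next round, worth 0.93 × 28.7136 = 26.703648 now.
Offer 23 < 26.703648, so the retailer rejects.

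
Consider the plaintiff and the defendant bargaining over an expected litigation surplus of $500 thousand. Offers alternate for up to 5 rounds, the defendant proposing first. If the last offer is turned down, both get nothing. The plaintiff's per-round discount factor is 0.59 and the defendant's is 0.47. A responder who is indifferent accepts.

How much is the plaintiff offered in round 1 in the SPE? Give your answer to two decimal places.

Work backward from the last round.
Round 5 (the defendant proposes): the plaintiff will accept anything ≥ 0, so the defendant offers 0 and keeps 500.
Round 4 (the plaintiff proposes): the defendant can get 500 next round, worth 0.47 × 500 = 235 now, so the plaintiff offers 235, keeping 265.
Round 3 (the defendant proposes): the plaintiff can get 265 next round, worth 0.59 × 265 = 156.35 now. The defendant offers 156.35 and keeps 500 − 156.35 = 343.65.
Round 2 (the plaintiff proposes): the defendant can get 343.65 next round, worth 0.47 × 343.65 = 161.5155 now, so the plaintiff offers 161.5155, keeping 338.4845.
Round 1 (the defendant proposes): the plaintiff can get 338.4845 next round, worth 0.59 × 338.4845 = 199.705855 now, so the defendant offers 199.705855, keeping 300.294145.

199.71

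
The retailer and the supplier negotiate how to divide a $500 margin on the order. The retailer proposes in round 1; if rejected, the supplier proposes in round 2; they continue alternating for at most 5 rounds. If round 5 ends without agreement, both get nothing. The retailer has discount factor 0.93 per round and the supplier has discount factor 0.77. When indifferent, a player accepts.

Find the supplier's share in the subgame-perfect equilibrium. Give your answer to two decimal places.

Round 5 (the retailer proposes): the supplier will accept anything ≥ 0, so the retailer offers 0 and keeps 500.
Round 4 (the supplier proposes): the retailer can get 500 next round, worth 0.93 × 500 = 465 now, so the supplier offers 465, keeping 35.
Round 3 (the retailer proposes): the supplier can get 35 next round, worth 0.77 × 35 = 26.95 now. The retailer offers 26.95 and keeps 500 − 26.95 = 473.05.
Round 2 (the supplier proposes): the retailer can get 473.05 next round, worth 0.93 × 473.05 = 439.9365 now, so the supplier offers 439.9365, keeping 60.0635.
Round 1 (the retailer proposes): the supplier can get 60.0635 next round, worth 0.77 × 60.0635 = 46.248895 now. The retailer offers 46.248895 and keeps 500 − 46.248895 = 453.751105.

46.25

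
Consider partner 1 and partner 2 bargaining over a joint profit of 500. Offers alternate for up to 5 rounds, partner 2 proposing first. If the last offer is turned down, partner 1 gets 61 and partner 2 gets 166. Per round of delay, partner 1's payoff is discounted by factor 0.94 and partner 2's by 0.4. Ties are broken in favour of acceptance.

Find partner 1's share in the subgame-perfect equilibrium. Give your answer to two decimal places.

396.66

Round 5 (partner 2 proposes): partner 1 gets 61 if talks fail, so partner 2 offers 61 and keeps 439.
Round 4 (partner 1 proposes): partner 2 can get 439 next round, worth 0.4 × 439 = 175.6 now, so partner 1 offers 175.6, keeping 324.4.
Round 3 (partner 2 proposes): partner 1 can get 324.4 next round, worth 0.94 × 324.4 = 304.936 now; partner 2 offers that and keeps 195.064.
Round 2 (partner 1 proposes): partner 2 can get 195.064 next round, worth 0.4 × 195.064 = 78.0256 now. Partner 1 offers 78.0256 and keeps 500 − 78.0256 = 421.9744.
Round 1 (partner 2 proposes): partner 1 can get 421.9744 next round, worth 0.94 × 421.9744 = 396.655936 now, so partner 2 offers 396.655936, keeping 103.344064.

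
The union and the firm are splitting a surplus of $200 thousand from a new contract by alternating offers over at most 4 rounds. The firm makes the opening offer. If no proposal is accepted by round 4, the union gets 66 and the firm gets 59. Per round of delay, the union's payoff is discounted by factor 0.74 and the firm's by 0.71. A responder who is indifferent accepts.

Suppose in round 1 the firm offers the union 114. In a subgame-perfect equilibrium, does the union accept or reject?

Round 4 (the union proposes): the firm gets 59 if talks fail, so the union offers 59 and keeps 141.
Round 3 (the firm proposes): the union can get 141 next round, worth 0.74 × 141 = 104.34 now; the firm offers that and keeps 95.66.
Round 2 (the union proposes): the firm can get 95.66 next round, worth 0.71 × 95.66 = 67.9186 now. The union offers 67.9186 and keeps 200 − 67.9186 = 132.0814.
So by rejecting in round 1, the union gets 132.0814 next round, worth 0.74 × 132.0814 = 97.740236 now.
Offer 114 ≥ 97.740236, so the union accepts.

Accept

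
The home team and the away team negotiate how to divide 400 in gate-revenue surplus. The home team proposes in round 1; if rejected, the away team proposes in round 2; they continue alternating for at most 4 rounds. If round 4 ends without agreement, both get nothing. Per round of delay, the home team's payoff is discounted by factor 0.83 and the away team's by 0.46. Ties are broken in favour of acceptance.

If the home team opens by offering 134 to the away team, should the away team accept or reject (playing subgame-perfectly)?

Accept

Round 4 (the away team proposes): rejection yields 0 for the home team; the away team offers 0 and keeps 400.
Round 3 (the home team proposes): the away team can get 400 next round, worth 0.46 × 400 = 184 now, so the home team offers 184, keeping 216.
Round 2 (the away team proposes): the home team can get 216 next round, worth 0.83 × 216 = 179.28 now; the away team offers that and keeps 220.72.
So by rejecting in round 1, the away team gets 220.72 next round, worth 0.46 × 220.72 = 101.5312 now.
Offer 134 ≥ 101.5312, so the away team accepts.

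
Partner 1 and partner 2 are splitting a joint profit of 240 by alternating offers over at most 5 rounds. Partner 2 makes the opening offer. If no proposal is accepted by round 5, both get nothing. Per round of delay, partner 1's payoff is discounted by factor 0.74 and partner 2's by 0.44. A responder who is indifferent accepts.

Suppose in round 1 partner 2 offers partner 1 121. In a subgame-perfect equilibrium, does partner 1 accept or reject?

Round 5 (partner 2 proposes): partner 1 will accept anything ≥ 0, so partner 2 offers 0 and keeps 240.
Round 4 (partner 1 proposes): partner 2 can get 240 next round, worth 0.44 × 240 = 105.6 now. Partner 1 offers 105.6 and keeps 240 − 105.6 = 134.4.
Round 3 (partner 2 proposes): partner 1 can get 134.4 next round, worth 0.74 × 134.4 = 99.456 now. Partner 2 offers 99.456 and keeps 240 − 99.456 = 140.544.
Round 2 (partner 1 proposes): partner 2 can get 140.544 next round, worth 0.44 × 140.544 = 61.83936 now, so partner 1 offers 61.83936, keeping 178.16064.
So by rejecting in round 1, partner 1 gets 178.16064 next round, worth 0.74 × 178.16064 = 131.8388736 now.
Offer 121 < 131.8388736, so partner 1 rejects.

Reject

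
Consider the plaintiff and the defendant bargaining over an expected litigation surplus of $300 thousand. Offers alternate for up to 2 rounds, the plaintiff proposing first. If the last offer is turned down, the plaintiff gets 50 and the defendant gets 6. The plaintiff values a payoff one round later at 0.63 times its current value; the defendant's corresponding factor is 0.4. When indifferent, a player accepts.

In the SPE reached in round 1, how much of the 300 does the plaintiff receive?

Round 2 (the defendant proposes): the plaintiff gets 50 if talks fail, so the defendant offers 50 and keeps 250.
Round 1 (the plaintiff proposes): the defendant can get 250 next round, worth 0.4 × 250 = 100 now; the plaintiff offers that and keeps 200.

200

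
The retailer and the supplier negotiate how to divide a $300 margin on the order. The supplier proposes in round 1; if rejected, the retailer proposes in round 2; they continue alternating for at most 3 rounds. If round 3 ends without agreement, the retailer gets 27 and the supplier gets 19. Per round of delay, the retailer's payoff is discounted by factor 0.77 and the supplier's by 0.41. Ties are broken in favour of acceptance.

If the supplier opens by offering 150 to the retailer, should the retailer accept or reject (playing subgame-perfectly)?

Round 3 (the supplier proposes): the retailer gets 27 if talks fail, so the supplier offers 27 and keeps 273.
Round 2 (the retailer proposes): the supplier can get 273 next round, worth 0.41 × 273 = 111.93 now; the retailer offers that and keeps 188.07.
So by rejecting in round 1, the retailer gets 188.07 next round, worth 0.77 × 188.07 = 144.8139 now.
Offer 150 ≥ 144.8139, so the retailer accepts.

Accept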